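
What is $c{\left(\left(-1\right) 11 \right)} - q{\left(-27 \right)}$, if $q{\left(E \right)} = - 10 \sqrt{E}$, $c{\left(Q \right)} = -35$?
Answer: $-35 + 30 i \sqrt{3} \approx -35.0 + 51.962 i$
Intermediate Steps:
$c{\left(\left(-1\right) 11 \right)} - q{\left(-27 \right)} = -35 - - 10 \sqrt{-27} = -35 - - 10 \cdot 3 i \sqrt{3} = -35 - - 30 i \sqrt{3} = -35 + 30 i \sqrt{3}$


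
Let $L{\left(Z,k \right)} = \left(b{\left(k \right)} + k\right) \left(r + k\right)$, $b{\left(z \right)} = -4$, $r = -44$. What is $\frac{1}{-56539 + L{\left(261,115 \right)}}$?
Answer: $- \frac{1}{48658} \approx -2.0552 \cdot 10^{-5}$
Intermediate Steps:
$L{\left(Z,k \right)} = \left(-44 + k\right) \left(-4 + k\right)$ ($L{\left(Z,k \right)} = \left(-4 + k\right) \left(-44 + k\right) = \left(-44 + k\right) \left(-4 + k\right)$)
$\frac{1}{-56539 + L{\left(261,115 \right)}} = \frac{1}{-56539 + \left(176 + 115^{2} - 5520\right)} = \frac{1}{-56539 + \left(176 + 13225 - 5520\right)} = \frac{1}{-56539 + 7881} = \frac{1}{-48658} = - \frac{1}{48658}$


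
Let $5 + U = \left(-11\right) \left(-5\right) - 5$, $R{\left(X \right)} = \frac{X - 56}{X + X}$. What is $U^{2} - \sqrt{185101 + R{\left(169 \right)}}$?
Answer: $2025 - \frac{\sqrt{125128502}}{26} \approx 1594.8$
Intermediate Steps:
$R{\left(X \right)} = \frac{-56 + X}{2 X}$
$U = 45$ ($U = -5 - -50 = -5 + \left(55 - 5\right) = -5 + 50 = 45$)
$U^{2} - \sqrt{185101 + R{\left(169 \right)}} = 45^{2} - \sqrt{185101 + \frac{-56 + 169}{2 \cdot 169}} = 2025 - \sqrt{185101 + \frac{1}{2} \cdot \frac{1}{169} \cdot 113} = 2025 - \sqrt{185101 + \frac{113}{338}} = 2025 - \sqrt{\frac{62564251}{338}} = 2025 - \frac{\sqrt{125128502}}{26}$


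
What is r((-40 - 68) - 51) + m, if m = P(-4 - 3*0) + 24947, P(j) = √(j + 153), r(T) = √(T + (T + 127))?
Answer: 24947 + √149 + I*√191 ≈ 24959.0 + 13.82*I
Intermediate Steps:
r(T) = √(127 + 2*T) (r(T) = √(T + (127 + T)) = √(127 + 2*T))
P(j) = √(153 + j)
m = 24947 + √149 (m = √(153 + (-4 - 3*0)) + 24947 = √(153 + (-4 + 0)) + 24947 = √(153 - 4) + 24947 = √149 + 24947 = 24947 + √149 ≈ 24959.)
r((-40 - 68) - 51) + m = √(127 + 2*((-40 - 68) - 51)) + (24947 + √149) = √(127 + 2*(-108 - 51)) + (24947 + √149) = √(127 + 2*(-159)) + (24947 + √149) = √(127 - 318) + (24947 + √149) = √(-191) + (24947 + √149) = I*√191 + (24947 + √149) = 24947 + √149 + I*√191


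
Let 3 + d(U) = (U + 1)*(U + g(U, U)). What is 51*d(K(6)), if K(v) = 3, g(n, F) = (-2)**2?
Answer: 1275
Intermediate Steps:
g(n, F) = 4
d(U) = -3 + (1 + U)*(4 + U) (d(U) = -3 + (U + 1)*(U + 4) = -3 + (1 + U)*(4 + U))
51*d(K(6)) = 51*(1 + 3**2 + 5*3) = 51*(1 + 9 + 15) = 51*25 = 1275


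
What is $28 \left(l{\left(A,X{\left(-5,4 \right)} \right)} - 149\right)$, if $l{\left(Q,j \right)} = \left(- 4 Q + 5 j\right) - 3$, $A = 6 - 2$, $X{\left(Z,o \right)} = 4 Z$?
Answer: $-7504$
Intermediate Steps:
$A = 4$
$l{\left(Q,j \right)} = -3 - 4 Q + 5 j$
$28 \left(l{\left(A,X{\left(-5,4 \right)} \right)} - 149\right) = 28 \left(\left(-3 - 16 + 5 \cdot 4 \left(-5\right)\right) - 149\right) = 28 \left(\left(-3 - 16 + 5 \left(-20\right)\right) - 149\right) = 28 \left(\left(-3 - 16 - 100\right) - 149\right) = 28 \left(-119 - 149\right) = 28 \left(-268\right) = -7504$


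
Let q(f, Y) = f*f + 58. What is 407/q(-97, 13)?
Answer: 407/9467 ≈ 0.042991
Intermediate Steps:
q(f, Y) = 58 + f**2 (q(f, Y) = f**2 + 58 = 58 + f**2)
407/q(-97, 13) = 407/(58 + (-97)**2) = 407/(58 + 9409) = 407/9467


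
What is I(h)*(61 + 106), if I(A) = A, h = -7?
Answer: -1169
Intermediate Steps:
I(h)*(61 + 106) = -7*(61 + 106) = -7*167 = -1169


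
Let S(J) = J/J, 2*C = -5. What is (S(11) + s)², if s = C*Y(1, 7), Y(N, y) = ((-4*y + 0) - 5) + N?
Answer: 6561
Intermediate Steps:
C = -5/2 (C = (½)*(-5) = -5/2 ≈ -2.5000)
Y(N, y) = -5 + N - 4*y (Y(N, y) = (-4*y - 5) + N = (-5 - 4*y) + N = -5 + N - 4*y)
S(J) = 1
s = 80 (s = -5*(-5 + 1 - 4*7)/2 = -5*(-5 + 1 - 28)/2 = -5/2*(-32) = 80)
(S(11) + s)² = (1 + 80)² = 81² = 6561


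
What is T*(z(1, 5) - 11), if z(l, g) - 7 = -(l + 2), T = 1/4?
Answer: -7/4 ≈ -1.7500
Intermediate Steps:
T = 1/4 (T = 1*(1/4) = 1/4 ≈ 0.25000)
z(l, g) = 5 - l (z(l, g) = 7 - (l + 2) = 7 - (2 + l) = 7 + (-2 - l) = 5 - l)
T*(z(1, 5) - 11) = ((5 - 1*1) - 11)/4 = ((5 - 1) - 11)/4 = (4 - 11)/4 = (1/4)*(-7) = -7/4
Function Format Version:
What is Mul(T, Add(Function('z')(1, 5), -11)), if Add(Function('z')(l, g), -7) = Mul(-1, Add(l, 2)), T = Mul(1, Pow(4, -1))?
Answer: Rational(-7, 4) ≈ -1.7500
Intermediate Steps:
T = Rational(1, 4) (T = Mul(1, Rational(1, 4)) = Rational(1, 4) ≈ 0.25000)
Function('z')(l, g) = Add(5, Mul(-1, l)) (Function('z')(l, g) = Add(7, Mul(-1, Add(l, 2))) = Add(7, Mul(-1, Add(2, l))) = Add(7, Add(-2, Mul(-1, l))) = Add(5, Mul(-1, l)))
Mul(T, Add(Function('z')(1, 5), -11)) = Mul(Rational(1, 4), Add(Add(5, Mul(-1, 1)), -11)) = Mul(Rational(1, 4), Add(Add(5, -1), -11)) = Mul(Rational(1, 4), Add(4, -11)) = Mul(Rational(1, 4), -7) = Rational(-7, 4)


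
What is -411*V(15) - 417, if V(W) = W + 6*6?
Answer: -21378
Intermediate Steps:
V(W) = 36 + W (V(W) = W + 36 = 36 + W)
-411*V(15) - 417 = -411*(36 + 15) - 417 = -411*51 - 417 = -20961 - 417 = -21378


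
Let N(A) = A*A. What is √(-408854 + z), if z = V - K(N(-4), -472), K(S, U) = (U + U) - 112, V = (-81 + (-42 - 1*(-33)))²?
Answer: I*√399698 ≈ 632.22*I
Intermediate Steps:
N(A) = A²
V = 8100 (V = (-81 + (-42 + 33))² = (-81 - 9)² = (-90)² = 8100)
K(S, U) = -112 + 2*U (K(S, U) = 2*U - 112 = -112 + 2*U)
z = 9156 (z = 8100 - (-112 + 2*(-472)) = 8100 - (-112 - 944) = 8100 - 1*(-1056) = 8100 + 1056 = 9156)
√(-408854 + z) = √(-408854 + 9156) = √(-399698) = I*√399698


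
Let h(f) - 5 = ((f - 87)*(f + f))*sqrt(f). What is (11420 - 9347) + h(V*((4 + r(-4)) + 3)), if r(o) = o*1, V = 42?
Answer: 2078 + 29484*sqrt(14) ≈ 1.1240e+5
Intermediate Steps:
r(o) = o
h(f) = 5 + 2*f**(3/2)*(-87 + f) (h(f) = 5 + ((f - 87)*(f + f))*sqrt(f) = 5 + ((-87 + f)*(2*f))*sqrt(f) = 5 + (2*f*(-87 + f))*sqrt(f) = 5 + 2*f**(3/2)*(-87 + f))
(11420 - 9347) + h(V*((4 + r(-4)) + 3)) = (11420 - 9347) + (5 - 174*42*sqrt(42)*((4 - 4) + 3)**(3/2) + 2*(42*((4 - 4) + 3))**(5/2)) = 2073 + (5 - 174*42*sqrt(42)*(0 + 3)**(3/2) + 2*(42*(0 + 3))**(5/2)) = 2073 + (5 - 174*378*sqrt(14) + 2*(42*3)**(5/2)) = 2073 + (5 - 65772*sqrt(14) + 2*126**(5/2)) = 2073 + (5 - 65772*sqrt(14) + 2*(47628*sqrt(14))) = 2073 + (5 - 65772*sqrt(14) + 95256*sqrt(14)) = 2073 + (5 + 29484*sqrt(14)) = 2078 + 29484*sqrt(14)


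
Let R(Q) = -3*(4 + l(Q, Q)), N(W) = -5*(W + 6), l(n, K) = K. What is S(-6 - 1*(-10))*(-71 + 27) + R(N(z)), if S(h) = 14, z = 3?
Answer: -493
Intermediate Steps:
N(W) = -30 - 5*W (N(W) = -5*(6 + W) = -30 - 5*W)
R(Q) = -12 - 3*Q (R(Q) = -3*(4 + Q) = -12 - 3*Q)
S(-6 - 1*(-10))*(-71 + 27) + R(N(z)) = 14*(-71 + 27) + (-12 - 3*(-30 - 5*3)) = 14*(-44) + (-12 - 3*(-30 - 15)) = -616 + (-12 - 3*(-45)) = -616 + (-12 + 135) = -616 + 123 = -493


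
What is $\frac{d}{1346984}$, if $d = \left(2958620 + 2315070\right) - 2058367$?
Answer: $\frac{3215323}{1346984} \approx 2.3871$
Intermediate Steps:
$d = 3215323$ ($d = 5273690 - 2058367 = 3215323$)
$\frac{d}{1346984} = \frac{3215323}{1346984}$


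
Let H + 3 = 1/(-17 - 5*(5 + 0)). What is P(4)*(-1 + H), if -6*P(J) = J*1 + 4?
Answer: 338/63 ≈ 5.3651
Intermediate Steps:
P(J) = -⅔ - J/6 (P(J) = -(J*1 + 4)/6 = -(J + 4)/6 = -(4 + J)/6 = -⅔ - J/6)
H = -127/42 (H = -3 + 1/(-17 - 5*(5 + 0)) = -3 + 1/(-17 - 5*5) = -3 + 1/(-17 - 25) = -3 + 1/(-42) = -3 - 1/42 = -127/42 ≈ -3.0238)
P(4)*(-1 + H) = (-⅔ - ⅙*4)*(-1 - 127/42) = (-⅔ - ⅔)*(-169/42) = -4/3*(-169/42) = 338/63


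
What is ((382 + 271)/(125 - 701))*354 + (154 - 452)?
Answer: -67135/96 ≈ -699.32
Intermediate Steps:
((382 + 271)/(125 - 701))*354 + (154 - 452) = (653/(-576))*354 - 298 = (653*(-1/576))*354 - 298 = -653/576*354 - 298 = -38527/96 - 298 = -67135/96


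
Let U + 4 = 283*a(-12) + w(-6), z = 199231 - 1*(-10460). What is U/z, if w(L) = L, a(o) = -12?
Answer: -3406/209691 ≈ -0.016243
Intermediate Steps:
z = 209691 (z = 199231 + 10460 = 209691)
U = -3406 (U = -4 + (283*(-12) - 6) = -4 + (-3396 - 6) = -4 - 3402 = -3406)
U/z = -3406/209691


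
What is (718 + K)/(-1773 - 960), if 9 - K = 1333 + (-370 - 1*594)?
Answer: -358/2733 ≈ -0.13099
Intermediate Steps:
K = -360 (K = 9 - (1333 + (-370 - 1*594)) = 9 - (1333 + (-370 - 594)) = 9 - (1333 - 964) = 9 - 1*369 = 9 - 369 = -360)
(718 + K)/(-1773 - 960) = (718 - 360)/(-1773 - 960) = 358/(-2733) = 358*(-1/2733) = -358/2733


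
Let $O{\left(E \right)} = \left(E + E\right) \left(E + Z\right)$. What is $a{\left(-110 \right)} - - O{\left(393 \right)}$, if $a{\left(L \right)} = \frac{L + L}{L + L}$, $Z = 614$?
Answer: $791503$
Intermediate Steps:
$O{\left(E \right)} = 2 E \left(614 + E\right)$ ($O{\left(E \right)} = \left(E + E\right) \left(E + 614\right) = 2 E \left(614 + E\right)$)
$a{\left(L \right)} = 1$ ($a{\left(L \right)} = \frac{2 L}{2 L} = 2 L \frac{1}{2 L} = 1$)
$a{\left(-110 \right)} - - O{\left(393 \right)} = 1 - - 2 \cdot 393 \left(614 + 393\right) = 1 - - 2 \cdot 393 \cdot 1007 = 1 - \left(-1\right) 791502 = 1 - -791502 = 1 + 791502 = 791503$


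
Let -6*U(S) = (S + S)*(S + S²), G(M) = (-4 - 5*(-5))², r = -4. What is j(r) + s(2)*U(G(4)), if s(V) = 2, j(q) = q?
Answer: -57307072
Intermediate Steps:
G(M) = 441 (G(M) = (-4 + 25)² = 21² = 441)
U(S) = -S*(S + S²)/3 (U(S) = -(S + S)*(S + S²)/6 = -2*S*(S + S²)/6 = -S*(S + S²)/3)
j(r) + s(2)*U(G(4)) = -4 + 2*((⅓)*441²*(-1 - 1*441)) = -4 + 2*((⅓)*194481*(-1 - 441)) = -4 + 2*((⅓)*194481*(-442)) = -4 + 2*(-28653534) = -4 - 57307068 = -57307072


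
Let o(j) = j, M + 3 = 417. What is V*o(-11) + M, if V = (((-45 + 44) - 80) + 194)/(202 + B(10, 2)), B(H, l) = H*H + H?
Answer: 127925/312 ≈ 410.02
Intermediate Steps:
M = 414 (M = -3 + 417 = 414)
B(H, l) = H + H² (B(H, l) = H² + H = H + H²)
V = 113/312 (V = (((-45 + 44) - 80) + 194)/(202 + 10*(1 + 10)) = ((-1 - 80) + 194)/(202 + 10*11) = (-81 + 194)/(202 + 110) = 113/312 ≈ 0.36218)
V*o(-11) + M = (113/312)*(-11) + 414 = -1243/312 + 414 = 127925/312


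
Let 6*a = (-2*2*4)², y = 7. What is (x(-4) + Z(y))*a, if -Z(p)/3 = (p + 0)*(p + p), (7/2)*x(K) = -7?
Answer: -37888/3 ≈ -12629.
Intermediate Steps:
x(K) = -2 (x(K) = (2/7)*(-7) = -2)
Z(p) = -6*p² (Z(p) = -3*(p + 0)*(p + p) = -3*p*2*p = -6*p²)
a = 128/3 (a = (-2*2*4)²/6 = (-4*4)²/6 = (⅙)*(-16)² = (⅙)*256 = 128/3 ≈ 42.667)
(x(-4) + Z(y))*a = (-2 - 6*7²)*(128/3) = (-2 - 6*49)*(128/3) = (-2 - 294)*(128/3) = -296*128/3 = -37888/3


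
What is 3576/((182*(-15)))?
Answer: -596/455 ≈ -1.3099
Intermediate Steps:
3576/((182*(-15))) = 3576/(-2730) = 3576*(-1/2730) = -596/455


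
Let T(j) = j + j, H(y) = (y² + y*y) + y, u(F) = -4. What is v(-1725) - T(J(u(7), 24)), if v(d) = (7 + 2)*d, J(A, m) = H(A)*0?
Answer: -15525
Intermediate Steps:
H(y) = y + 2*y² (H(y) = (y² + y²) + y = 2*y² + y = y + 2*y²)
J(A, m) = 0 (J(A, m) = (A*(1 + 2*A))*0 = 0)
T(j) = 2*j
v(d) = 9*d
v(-1725) - T(J(u(7), 24)) = 9*(-1725) - 2*0 = -15525 - 1*0 = -15525 + 0 = -15525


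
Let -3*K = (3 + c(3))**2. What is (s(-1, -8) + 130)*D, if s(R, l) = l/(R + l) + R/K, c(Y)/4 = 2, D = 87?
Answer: 4134385/363 ≈ 11389.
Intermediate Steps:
c(Y) = 8 (c(Y) = 4*2 = 8)
K = -121/3 (K = -(3 + 8)**2/3 = -1/3*11**2 = -1/3*121 = -121/3 ≈ -40.333)
s(R, l) = -3*R/121 + l/(R + l) (s(R, l) = l/(R + l) + R/(-121/3) = l/(R + l) + R*(-3/121) = l/(R + l) - 3*R/121 = -3*R/121 + l/(R + l))
(s(-1, -8) + 130)*D = ((-8 - 3/121*(-1)**2 - 3/121*(-1)*(-8))/(-1 - 8) + 130)*87 = ((-8 - 3/121*1 - 24/121)/(-9) + 130)*87 = (-(-8 - 3/121 - 24/121)/9 + 130)*87 = (-1/9*(-995/121) + 130)*87 = (995/1089 + 130)*87 = (142565/1089)*87 = 4134385/363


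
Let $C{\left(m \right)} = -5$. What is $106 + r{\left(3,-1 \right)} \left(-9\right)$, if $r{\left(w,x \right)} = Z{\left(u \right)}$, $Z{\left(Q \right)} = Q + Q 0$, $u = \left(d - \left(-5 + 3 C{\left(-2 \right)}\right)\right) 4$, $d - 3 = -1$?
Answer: $-686$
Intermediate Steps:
$d = 2$ ($d = 3 - 1 = 2$)
$u = 88$ ($u = \left(2 + \left(5 - -15\right)\right) 4 = \left(2 + \left(5 + 15\right)\right) 4 = \left(2 + 20\right) 4 = 22 \cdot 4 = 88$)
$Z{\left(Q \right)} = Q$ ($Z{\left(Q \right)} = Q + 0 = Q$)
$r{\left(w,x \right)} = 88$
$106 + r{\left(3,-1 \right)} \left(-9\right) = 106 + 88 \left(-9\right) = 106 - 792 = -686$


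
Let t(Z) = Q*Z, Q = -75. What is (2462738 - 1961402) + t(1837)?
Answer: 363561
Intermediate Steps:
t(Z) = -75*Z
(2462738 - 1961402) + t(1837) = (2462738 - 1961402) - 75*1837 = 501336 - 137775 = 363561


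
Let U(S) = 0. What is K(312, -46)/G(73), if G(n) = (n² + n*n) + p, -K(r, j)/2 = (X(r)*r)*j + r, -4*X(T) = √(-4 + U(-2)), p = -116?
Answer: -104/1757 - 2392*I/1757 ≈ -0.059192 - 1.3614*I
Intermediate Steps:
X(T) = -I/2 (X(T) = -√(-4 + 0)/4 = -I/2)
K(r, j) = -2*r + I*j*r (K(r, j) = -2*(((-I/2)*r)*j + r) = -2*((-I*r/2)*j + r) = -2*(-I*j*r/2 + r) = -2*(r - I*j*r/2) = -2*r + I*j*r)
G(n) = -116 + 2*n² (G(n) = (n² + n*n) - 116 = (n² + n²) - 116 = 2*n² - 116 = -116 + 2*n²)
K(312, -46)/G(73) = (312*(-2 + I*(-46)))/(-116 + 2*73²) = (312*(-2 - 46*I))/(-116 + 2*5329) = (-624 - 14352*I)/(-116 + 10658) = (-624 - 14352*I)/10542 = (-624 - 14352*I)*(1/10542) = -104/1757 - 2392*I/1757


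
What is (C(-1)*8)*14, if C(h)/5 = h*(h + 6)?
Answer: -2800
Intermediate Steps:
C(h) = 5*h*(6 + h) (C(h) = 5*(h*(h + 6)) = 5*(h*(6 + h)) = 5*h*(6 + h))
(C(-1)*8)*14 = ((5*(-1)*(6 - 1))*8)*14 = ((5*(-1)*5)*8)*14 = -25*8*14 = -200*14 = -2800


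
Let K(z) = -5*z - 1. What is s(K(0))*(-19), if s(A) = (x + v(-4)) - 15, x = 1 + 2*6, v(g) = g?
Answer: 114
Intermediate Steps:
x = 13 (x = 1 + 12 = 13)
K(z) = -1 - 5*z
s(A) = -6 (s(A) = (13 - 4) - 15 = 9 - 15 = -6)
s(K(0))*(-19) = -6*(-19) = 114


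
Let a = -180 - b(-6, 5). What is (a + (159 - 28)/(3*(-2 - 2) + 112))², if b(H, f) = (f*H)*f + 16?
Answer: 19971961/10000 ≈ 1997.2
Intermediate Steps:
b(H, f) = 16 + H*f² (b(H, f) = (H*f)*f + 16 = H*f² + 16 = 16 + H*f²)
a = -46 (a = -180 - (16 - 6*5²) = -180 - (16 - 6*25) = -180 - (16 - 150) = -180 - 1*(-134) = -180 + 134 = -46)
(a + (159 - 28)/(3*(-2 - 2) + 112))² = (-46 + (159 - 28)/(3*(-2 - 2) + 112))² = (-46 + 131/(3*(-4) + 112))² = (-46 + 131/(-12 + 112))² = (-46 + 131/100)² = (-4469/100)² = 19971961/10000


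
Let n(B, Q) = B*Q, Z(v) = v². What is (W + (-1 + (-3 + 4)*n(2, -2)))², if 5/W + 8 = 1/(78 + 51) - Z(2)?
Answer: 70224400/2393209 ≈ 29.343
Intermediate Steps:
W = -645/1547 (W = 5/(-8 + (1/(78 + 51) - 1*2²)) = 5/(-8 + (1/129 - 1*4)) = 5/(-8 + (1/129 - 4)) = 5/(-8 - 515/129) = 5/(-1547/129) = 5*(-129/1547) = -645/1547 ≈ -0.41694)
(W + (-1 + (-3 + 4)*n(2, -2)))² = (-645/1547 + (-1 + (-3 + 4)*(2*(-2))))² = (-645/1547 + (-1 + 1*(-4)))² = (-645/1547 + (-1 - 4))² = (-645/1547 - 5)² = (-8380/1547)² = 70224400/2393209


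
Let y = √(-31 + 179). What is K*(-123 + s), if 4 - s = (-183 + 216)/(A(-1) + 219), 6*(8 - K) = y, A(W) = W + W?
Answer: -206848/217 + 25856*√37/651 ≈ -711.63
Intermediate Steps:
A(W) = 2*W
y = 2*√37 (y = √148 = 2*√37 ≈ 12.166)
K = 8 - √37/3 ≈ 5.9724
s = 835/217 (s = 4 - (-183 + 216)/(2*(-1) + 219) = 4 - 33/(-2 + 219) = 4 - 33/217 = 835/217 ≈ 3.8479)
K*(-123 + s) = (8 - √37/3)*(-123 + 835/217) = (8 - √37/3)*(-25856/217) = -206848/217 + 25856*√37/651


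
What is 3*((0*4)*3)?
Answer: 0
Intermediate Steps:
3*((0*4)*3) = 3*(0*3) = 3*0 = 0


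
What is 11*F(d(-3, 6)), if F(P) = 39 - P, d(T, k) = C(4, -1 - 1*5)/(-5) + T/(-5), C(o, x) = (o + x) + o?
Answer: 2134/5 ≈ 426.80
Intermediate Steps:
C(o, x) = x + 2*o
d(T, k) = -2/5 - T/5 (d(T, k) = ((-1 - 1*5) + 2*4)/(-5) + T/(-5) = ((-1 - 5) + 8)*(-1/5) + T*(-1/5) = (-6 + 8)*(-1/5) - T/5 = 2*(-1/5) - T/5 = -2/5 - T/5)
11*F(d(-3, 6)) = 11*(39 - (-2/5 - 1/5*(-3))) = 11*(39 - (-2/5 + 3/5)) = 11*(39 - 1*1/5) = 11*(39 - 1/5) = 11*(194/5) = 2134/5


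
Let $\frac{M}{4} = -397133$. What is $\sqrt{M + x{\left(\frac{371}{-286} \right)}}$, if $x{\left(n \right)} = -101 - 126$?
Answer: $i \sqrt{1588759} \approx 1260.5 i$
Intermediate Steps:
$M = -1588532$ ($M = 4 \left(-397133\right) = -1588532$)
$x{\left(n \right)} = -227$
$\sqrt{M + x{\left(\frac{371}{-286} \right)}} = \sqrt{-1588532 - 227} = \sqrt{-1588759} = i \sqrt{1588759}$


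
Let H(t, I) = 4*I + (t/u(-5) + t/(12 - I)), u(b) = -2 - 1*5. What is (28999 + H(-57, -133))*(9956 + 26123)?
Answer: 1042750603809/1015 ≈ 1.0273e+9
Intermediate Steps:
u(b) = -7 (u(b) = -2 - 5 = -7)
H(t, I) = 4*I - t/7 + t/(12 - I) (H(t, I) = 4*I + (t/(-7) + t/(12 - I)) = 4*I + (t*(-⅐) + t/(12 - I)) = 4*I + (-t/7 + t/(12 - I)) = 4*I - t/7 + t/(12 - I))
(28999 + H(-57, -133))*(9956 + 26123) = (28999 + (-336*(-133) + 5*(-57) + 28*(-133)² - 1*(-133)*(-57))/(7*(-12 - 133)))*(9956 + 26123) = (28999 + (⅐)*(44688 - 285 + 28*17689 - 7581)/(-145))*36079 = (28999 + (⅐)*(-1/145)*(44688 - 285 + 495292 - 7581))*36079 = (28999 + (⅐)*(-1/145)*532114)*36079 = (28999 - 532114/1015)*36079 = (28901871/1015)*36079 = 1042750603809/1015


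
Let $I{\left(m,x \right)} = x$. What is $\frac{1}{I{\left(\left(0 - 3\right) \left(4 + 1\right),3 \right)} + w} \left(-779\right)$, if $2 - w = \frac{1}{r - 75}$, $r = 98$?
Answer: $- \frac{943}{6} \approx -157.17$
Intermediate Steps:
$w = \frac{45}{23}$ ($w = 2 - \frac{1}{98 - 75} = 2 - \frac{1}{23} = \frac{45}{23} \approx 1.9565$)
$\frac{1}{I{\left(\left(0 - 3\right) \left(4 + 1\right),3 \right)} + w} \left(-779\right) = \frac{1}{3 + \frac{45}{23}} \left(-779\right) = \frac{1}{\frac{114}{23}} \left(-779\right) = \frac{23}{114} \left(-779\right) = - \frac{943}{6}$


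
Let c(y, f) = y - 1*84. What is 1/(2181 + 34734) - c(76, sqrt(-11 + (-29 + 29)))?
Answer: 295321/36915 ≈ 8.0000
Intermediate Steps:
c(y, f) = -84 + y (c(y, f) = y - 84 = -84 + y)
1/(2181 + 34734) - c(76, sqrt(-11 + (-29 + 29))) = 1/(2181 + 34734) - (-84 + 76) = 1/36915 - 1*(-8) = 1/36915 + 8 = 295321/36915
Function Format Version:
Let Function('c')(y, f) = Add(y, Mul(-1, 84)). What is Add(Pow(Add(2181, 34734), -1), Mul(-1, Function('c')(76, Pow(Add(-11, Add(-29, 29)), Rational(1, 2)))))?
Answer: Rational(295321, 36915) ≈ 8.0000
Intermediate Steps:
Function('c')(y, f) = Add(-84, y) (Function('c')(y, f) = Add(y, -84) = Add(-84, y))
Add(Pow(Add(2181, 34734), -1), Mul(-1, Function('c')(76, Pow(Add(-11, Add(-29, 29)), Rational(1, 2))))) = Add(Pow(Add(2181, 34734), -1), Mul(-1, Add(-84, 76))) = Add(Pow(36915, -1), Mul(-1, -8)) = Add(Rational(1, 36915), 8) = Rational(295321, 36915)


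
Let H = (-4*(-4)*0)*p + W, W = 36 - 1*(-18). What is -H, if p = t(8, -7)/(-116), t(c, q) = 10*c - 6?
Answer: -54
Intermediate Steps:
t(c, q) = -6 + 10*c
p = -37/58 (p = (-6 + 10*8)/(-116) = (-6 + 80)*(-1/116) = 74*(-1/116) = -37/58 ≈ -0.63793)
W = 54 (W = 36 + 18 = 54)
H = 54 (H = (-4*(-4)*0)*(-37/58) + 54 = (16*0)*(-37/58) + 54 = 0*(-37/58) + 54 = 0 + 54 = 54)
-H = -1*54 = -54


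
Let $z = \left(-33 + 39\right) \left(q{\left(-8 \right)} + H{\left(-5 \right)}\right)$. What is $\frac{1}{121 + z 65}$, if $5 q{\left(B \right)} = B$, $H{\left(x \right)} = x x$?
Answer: $\frac{1}{9247} \approx 0.00010814$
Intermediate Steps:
$H{\left(x \right)} = x^{2}$
$q{\left(B \right)} = \frac{B}{5}$
$z = \frac{702}{5}$ ($z = \left(-33 + 39\right) \left(\frac{1}{5} \left(-8\right) + \left(-5\right)^{2}\right) = 6 \left(- \frac{8}{5} + 25\right) = 6 \cdot \frac{117}{5} = \frac{702}{5} \approx 140.4$)
$\frac{1}{121 + z 65} = \frac{1}{121 + \frac{702}{5} \cdot 65} = \frac{1}{121 + 9126} = \frac{1}{9247}$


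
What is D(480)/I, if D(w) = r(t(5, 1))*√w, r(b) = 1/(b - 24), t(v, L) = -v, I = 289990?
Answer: -2*√30/4204855 ≈ -2.6052e-6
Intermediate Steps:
r(b) = 1/(-24 + b)
D(w) = -√w/29 (D(w) = √w/(-24 - 1*5) = √w/(-24 - 5) = √w/(-29) = -√w/29)
D(480)/I = -4*√30/29/289990 = -4*√30/29*(1/289990) = -2*√30/4204855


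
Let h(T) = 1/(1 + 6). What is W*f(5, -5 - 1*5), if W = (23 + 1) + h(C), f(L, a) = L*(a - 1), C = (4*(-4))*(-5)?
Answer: -9295/7 ≈ -1327.9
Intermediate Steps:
C = 80 (C = -16*(-5) = 80)
h(T) = ⅐ (h(T) = 1/7 = ⅐)
f(L, a) = L*(-1 + a)
W = 169/7 (W = (23 + 1) + ⅐ = 24 + ⅐ = 169/7 ≈ 24.143)
W*f(5, -5 - 1*5) = 169*(5*(-1 + (-5 - 1*5)))/7 = 169*(5*(-1 + (-5 - 5)))/7 = 169*(5*(-1 - 10))/7 = 169*(5*(-11))/7 = (169/7)*(-55) = -9295/7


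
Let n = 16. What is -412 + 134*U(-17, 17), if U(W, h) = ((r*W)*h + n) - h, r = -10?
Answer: 386714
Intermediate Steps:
U(W, h) = 16 - h - 10*W*h (U(W, h) = ((-10*W)*h + 16) - h = (-10*W*h + 16) - h = (16 - 10*W*h) - h = 16 - h - 10*W*h)
-412 + 134*U(-17, 17) = -412 + 134*(16 - 1*17 - 10*(-17)*17) = -412 + 134*(16 - 17 + 2890) = -412 + 134*2889 = -412 + 387126 = 386714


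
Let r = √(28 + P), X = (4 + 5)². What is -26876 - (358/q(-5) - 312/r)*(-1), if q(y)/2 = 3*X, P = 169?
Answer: -6530689/243 - 312*√197/197 ≈ -26898.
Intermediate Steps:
X = 81 (X = 9² = 81)
q(y) = 486 (q(y) = 2*(3*81) = 2*243 = 486)
r = √197 (r = √(28 + 169) = √197 ≈ 14.036)
-26876 - (358/q(-5) - 312/r)*(-1) = -26876 - (358/486 - 312*√197/197)*(-1) = -26876 - (358*(1/486) - 312*√197/197)*(-1) = -26876 - (179/243 - 312*√197/197)*(-1) = -26876 - (-179/243 + 312*√197/197) = -26876 + (179/243 - 312*√197/197) = -6530689/243 - 312*√197/197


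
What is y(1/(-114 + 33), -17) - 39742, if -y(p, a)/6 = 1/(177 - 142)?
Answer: -1390976/35 ≈ -39742.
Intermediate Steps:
y(p, a) = -6/35 (y(p, a) = -6/(177 - 142) = -6/35)
y(1/(-114 + 33), -17) - 39742 = -6/35 - 39742 = -1390976/35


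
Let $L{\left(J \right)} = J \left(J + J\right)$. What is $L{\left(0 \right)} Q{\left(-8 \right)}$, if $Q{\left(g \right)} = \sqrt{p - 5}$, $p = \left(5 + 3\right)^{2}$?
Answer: $0$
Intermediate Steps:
$L{\left(J \right)} = 2 J^{2}$ ($L{\left(J \right)} = J 2 J = 2 J^{2}$)
$p = 64$ ($p = 8^{2} = 64$)
$Q{\left(g \right)} = \sqrt{59}$ ($Q{\left(g \right)} = \sqrt{64 - 5} = \sqrt{59}$)
$L{\left(0 \right)} Q{\left(-8 \right)} = 2 \cdot 0^{2} \sqrt{59} = 2 \cdot 0 \sqrt{59} = 0 \sqrt{59} = 0$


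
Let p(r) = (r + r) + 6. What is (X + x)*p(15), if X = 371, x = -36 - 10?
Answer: 11700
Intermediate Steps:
x = -46
p(r) = 6 + 2*r (p(r) = 2*r + 6 = 6 + 2*r)
(X + x)*p(15) = (371 - 46)*(6 + 2*15) = 325*(6 + 30) = 325*36 = 11700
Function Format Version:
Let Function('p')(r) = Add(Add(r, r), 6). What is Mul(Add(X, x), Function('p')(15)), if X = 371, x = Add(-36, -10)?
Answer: 11700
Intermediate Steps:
x = -46
Function('p')(r) = Add(6, Mul(2, r)) (Function('p')(r) = Add(Mul(2, r), 6) = Add(6, Mul(2, r)))
Mul(Add(X, x), Function('p')(15)) = Mul(Add(371, -46), Add(6, Mul(2, 15))) = Mul(325, Add(6, 30)) = Mul(325, 36) = 11700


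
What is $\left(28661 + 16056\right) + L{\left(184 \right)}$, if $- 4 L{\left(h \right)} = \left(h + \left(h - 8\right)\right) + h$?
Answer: $44581$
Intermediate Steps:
$L{\left(h \right)} = 2 - \frac{3 h}{4}$ ($L{\left(h \right)} = - \frac{\left(h + \left(h - 8\right)\right) + h}{4} = - \frac{\left(h + \left(-8 + h\right)\right) + h}{4} = - \frac{\left(-8 + 2 h\right) + h}{4} = - \frac{-8 + 3 h}{4} = 2 - \frac{3 h}{4}$)
$\left(28661 + 16056\right) + L{\left(184 \right)} = \left(28661 + 16056\right) + \left(2 - 138\right) = 44717 + \left(2 - 138\right) = 44717 - 136 = 44581$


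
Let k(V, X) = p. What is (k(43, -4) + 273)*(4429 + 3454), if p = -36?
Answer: 1868271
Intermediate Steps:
k(V, X) = -36
(k(43, -4) + 273)*(4429 + 3454) = (-36 + 273)*(4429 + 3454) = 237*7883 = 1868271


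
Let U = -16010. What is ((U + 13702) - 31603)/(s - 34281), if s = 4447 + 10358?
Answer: 33911/19476 ≈ 1.7412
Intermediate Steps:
s = 14805
((U + 13702) - 31603)/(s - 34281) = ((-16010 + 13702) - 31603)/(14805 - 34281) = (-2308 - 31603)/(-19476) = -33911*(-1/19476) = 33911/19476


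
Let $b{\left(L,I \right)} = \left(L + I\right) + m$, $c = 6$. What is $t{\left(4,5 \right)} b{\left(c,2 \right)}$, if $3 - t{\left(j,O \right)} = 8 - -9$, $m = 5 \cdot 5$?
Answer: $-462$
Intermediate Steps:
$m = 25$
$t{\left(j,O \right)} = -14$ ($t{\left(j,O \right)} = 3 - \left(8 - -9\right) = 3 - \left(8 + 9\right) = 3 - 17 = -14$)
$b{\left(L,I \right)} = 25 + I + L$ ($b{\left(L,I \right)} = \left(L + I\right) + 25 = \left(I + L\right) + 25 = 25 + I + L$)
$t{\left(4,5 \right)} b{\left(c,2 \right)} = - 14 \left(25 + 2 + 6\right) = \left(-14\right) 33 = -462$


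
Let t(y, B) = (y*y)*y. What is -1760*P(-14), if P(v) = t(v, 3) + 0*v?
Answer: 4829440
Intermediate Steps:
t(y, B) = y**3 (t(y, B) = y**2*y = y**3)
P(v) = v**3 (P(v) = v**3 + 0*v = v**3 + 0 = v**3)
-1760*P(-14) = -1760*(-14)**3 = -1760*(-2744) = 4829440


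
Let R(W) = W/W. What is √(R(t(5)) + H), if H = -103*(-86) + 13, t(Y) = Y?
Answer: 2*√2218 ≈ 94.191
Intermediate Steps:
R(W) = 1
H = 8871 (H = 8858 + 13 = 8871)
√(R(t(5)) + H) = √(1 + 8871) = √8872 = 2*√2218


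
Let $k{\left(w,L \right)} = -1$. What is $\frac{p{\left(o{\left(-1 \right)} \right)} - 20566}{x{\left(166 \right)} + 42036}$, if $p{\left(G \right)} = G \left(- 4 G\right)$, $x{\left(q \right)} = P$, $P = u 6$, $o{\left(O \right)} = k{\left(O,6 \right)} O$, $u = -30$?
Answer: $- \frac{10285}{20928} \approx -0.49145$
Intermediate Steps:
$o{\left(O \right)} = - O$
$P = -180$ ($P = \left(-30\right) 6 = -180$)
$x{\left(q \right)} = -180$
$p{\left(G \right)} = - 4 G^{2}$
$\frac{p{\left(o{\left(-1 \right)} \right)} - 20566}{x{\left(166 \right)} + 42036} = \frac{- 4 \left(\left(-1\right) \left(-1\right)\right)^{2} - 20566}{-180 + 42036} = \frac{- 4 \cdot 1^{2} - 20566}{41856} = \left(\left(-4\right) 1 - 20566\right) \frac{1}{41856} = \left(-4 - 20566\right) \frac{1}{41856} = \left(-20570\right) \frac{1}{41856} = - \frac{10285}{20928}$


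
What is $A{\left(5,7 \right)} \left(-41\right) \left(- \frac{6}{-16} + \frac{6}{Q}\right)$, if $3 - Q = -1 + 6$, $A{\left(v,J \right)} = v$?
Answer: $\frac{4305}{8} \approx 538.13$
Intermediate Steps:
$Q = -2$ ($Q = 3 - \left(-1 + 6\right) = 3 - 5 = -2$)
$A{\left(5,7 \right)} \left(-41\right) \left(- \frac{6}{-16} + \frac{6}{Q}\right) = 5 \left(-41\right) \left(- \frac{6}{-16} + \frac{6}{-2}\right) = - 205 \left(\left(-6\right) \left(- \frac{1}{16}\right) + 6 \left(- \frac{1}{2}\right)\right) = - 205 \left(\frac{3}{8} - 3\right) = \left(-205\right) \left(- \frac{21}{8}\right) = \frac{4305}{8}$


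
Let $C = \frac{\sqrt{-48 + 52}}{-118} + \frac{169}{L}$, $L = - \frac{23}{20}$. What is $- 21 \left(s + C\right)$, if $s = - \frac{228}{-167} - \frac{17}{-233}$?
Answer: $\frac{161376280422}{52802227} \approx 3056.2$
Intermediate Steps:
$L = - \frac{23}{20}$ ($L = \left(-23\right) \frac{1}{20} = - \frac{23}{20} \approx -1.15$)
$s = \frac{55963}{38911}$ ($s = \left(-228\right) \left(- \frac{1}{167}\right) - - \frac{17}{233} = \frac{228}{167} + \frac{17}{233} = \frac{55963}{38911} \approx 1.4382$)
$C = - \frac{199443}{1357}$ ($C = \frac{\sqrt{-48 + 52}}{-118} + \frac{169}{- \frac{23}{20}} = \sqrt{4} \left(- \frac{1}{118}\right) + 169 \left(- \frac{20}{23}\right) = 2 \left(- \frac{1}{118}\right) - \frac{3380}{23} = - \frac{1}{59} - \frac{3380}{23} = - \frac{199443}{1357} \approx -146.97$)
$- 21 \left(s + C\right) = - 21 \left(\frac{55963}{38911} - \frac{199443}{1357}\right) = \left(-21\right) \left(- \frac{7684584782}{52802227}\right) = \frac{161376280422}{52802227}$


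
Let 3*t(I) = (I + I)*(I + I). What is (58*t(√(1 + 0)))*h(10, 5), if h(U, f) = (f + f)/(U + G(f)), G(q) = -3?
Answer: 2320/21 ≈ 110.48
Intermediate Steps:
h(U, f) = 2*f/(-3 + U) (h(U, f) = (f + f)/(U - 3) = (2*f)/(-3 + U) = 2*f/(-3 + U))
t(I) = 4*I²/3 (t(I) = ((I + I)*(I + I))/3 = ((2*I)*(2*I))/3 = (4*I²)/3 = 4*I²/3)
(58*t(√(1 + 0)))*h(10, 5) = (58*(4*(√(1 + 0))²/3))*(2*5/(-3 + 10)) = (58*(4*(√1)²/3))*(2*5/7) = (58*((4/3)*1²))*(2*5*(⅐)) = (58*((4/3)*1))*(10/7) = (58*(4/3))*(10/7) = (232/3)*(10/7) = 2320/21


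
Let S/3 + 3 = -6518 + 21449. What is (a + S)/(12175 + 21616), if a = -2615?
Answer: 42169/33791 ≈ 1.2479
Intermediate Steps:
S = 44784 (S = -9 + 3*(-6518 + 21449) = -9 + 3*14931 = -9 + 44793 = 44784)
(a + S)/(12175 + 21616) = (-2615 + 44784)/(12175 + 21616) = 42169/33791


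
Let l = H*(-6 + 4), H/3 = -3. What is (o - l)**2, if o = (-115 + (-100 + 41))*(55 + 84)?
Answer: 585833616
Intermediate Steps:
o = -24186 (o = (-115 - 59)*139 = -174*139 = -24186)
H = -9 (H = 3*(-3) = -9)
l = 18 (l = -9*(-6 + 4) = -9*(-2) = 18)
(o - l)**2 = (-24186 - 1*18)**2 = (-24186 - 18)**2 = (-24204)**2 = 585833616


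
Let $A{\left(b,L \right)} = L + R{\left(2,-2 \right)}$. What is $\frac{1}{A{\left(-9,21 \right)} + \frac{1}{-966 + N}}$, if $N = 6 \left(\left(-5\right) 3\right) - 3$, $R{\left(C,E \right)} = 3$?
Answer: $\frac{1059}{25415} \approx 0.041668$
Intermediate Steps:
$A{\left(b,L \right)} = 3 + L$ ($A{\left(b,L \right)} = L + 3 = 3 + L$)
$N = -93$ ($N = 6 \left(-15\right) - 3 = -90 - 3 = -93$)
$\frac{1}{A{\left(-9,21 \right)} + \frac{1}{-966 + N}} = \frac{1}{\left(3 + 21\right) + \frac{1}{-966 - 93}} = \frac{1}{24 + \frac{1}{-1059}} = \frac{1}{24 - \frac{1}{1059}} = \frac{1}{\frac{25415}{1059}} = \frac{1059}{25415}$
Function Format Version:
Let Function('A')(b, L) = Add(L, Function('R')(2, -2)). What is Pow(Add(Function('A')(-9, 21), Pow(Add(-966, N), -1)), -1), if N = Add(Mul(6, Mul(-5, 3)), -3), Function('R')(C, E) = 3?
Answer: Rational(1059, 25415) ≈ 0.041668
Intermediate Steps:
Function('A')(b, L) = Add(3, L) (Function('A')(b, L) = Add(L, 3) = Add(3, L))
N = -93 (N = Add(Mul(6, -15), -3) = Add(-90, -3) = -93)
Pow(Add(Function('A')(-9, 21), Pow(Add(-966, N), -1)), -1) = Pow(Add(Add(3, 21), Pow(Add(-966, -93), -1)), -1) = Pow(Add(24, Pow(-1059, -1)), -1) = Pow(Add(24, Rational(-1, 1059)), -1) = Pow(Rational(25415, 1059), -1) = Rational(1059, 25415)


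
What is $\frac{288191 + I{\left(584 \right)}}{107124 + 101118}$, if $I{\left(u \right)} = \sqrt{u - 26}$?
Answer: $\frac{288191}{208242} + \frac{\sqrt{62}}{69414} \approx 1.384$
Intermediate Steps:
$I{\left(u \right)} = \sqrt{-26 + u}$
$\frac{288191 + I{\left(584 \right)}}{107124 + 101118} = \frac{288191 + \sqrt{-26 + 584}}{107124 + 101118} = \frac{288191 + \sqrt{558}}{208242} = \left(288191 + 3 \sqrt{62}\right) \frac{1}{208242} = \frac{288191}{208242} + \frac{\sqrt{62}}{69414}$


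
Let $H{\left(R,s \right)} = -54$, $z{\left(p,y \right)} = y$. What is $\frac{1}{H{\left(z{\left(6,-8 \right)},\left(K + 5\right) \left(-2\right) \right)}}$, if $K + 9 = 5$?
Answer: $- \frac{1}{54} \approx -0.018519$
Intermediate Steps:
$K = -4$ ($K = -9 + 5 = -4$)
$\frac{1}{H{\left(z{\left(6,-8 \right)},\left(K + 5\right) \left(-2\right) \right)}} = \frac{1}{-54} = - \frac{1}{54}$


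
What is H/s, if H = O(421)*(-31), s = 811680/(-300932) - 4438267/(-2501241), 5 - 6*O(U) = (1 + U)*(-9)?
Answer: 7394872384196543/347295365018 ≈ 21293.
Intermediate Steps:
O(U) = 7/3 + 3*U/2 (O(U) = 5/6 - (1 + U)*(-9)/6 = 5/6 - (-9 - 9*U)/6 = 5/6 + (3/2 + 3*U/2) = 7/3 + 3*U/2)
s = -173647682509/188175864153 (s = 811680*(-1/300932) - 4438267*(-1/2501241) = -202920/75233 + 4438267/2501241 = -173647682509/188175864153 ≈ -0.92279)
H = -117893/6 (H = (7/3 + (3/2)*421)*(-31) = (7/3 + 1263/2)*(-31) = (3803/6)*(-31) = -117893/6 ≈ -19649.)
H/s = -117893/(6*(-173647682509/188175864153)) = -117893/6*(-188175864153/173647682509) = 7394872384196543/347295365018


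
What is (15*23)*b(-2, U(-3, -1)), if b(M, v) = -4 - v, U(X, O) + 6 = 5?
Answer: -1035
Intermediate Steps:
U(X, O) = -1 (U(X, O) = -6 + 5 = -1)
(15*23)*b(-2, U(-3, -1)) = (15*23)*(-4 - 1*(-1)) = 345*(-4 + 1) = 345*(-3) = -1035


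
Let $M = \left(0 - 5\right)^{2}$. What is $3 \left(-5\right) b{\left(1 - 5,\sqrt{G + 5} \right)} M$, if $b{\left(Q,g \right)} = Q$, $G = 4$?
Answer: $1500$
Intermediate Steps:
$M = 25$ ($M = \left(-5\right)^{2} = 25$)
$3 \left(-5\right) b{\left(1 - 5,\sqrt{G + 5} \right)} M = 3 \left(-5\right) \left(1 - 5\right) 25 = \left(-15\right) \left(-4\right) 25 = 60 \cdot 25 = 1500$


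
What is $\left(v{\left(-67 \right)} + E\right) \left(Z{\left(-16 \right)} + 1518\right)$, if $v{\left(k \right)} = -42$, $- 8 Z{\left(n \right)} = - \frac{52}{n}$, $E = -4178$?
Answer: $- \frac{51233965}{8} \approx -6.4042 \cdot 10^{6}$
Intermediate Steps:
$Z{\left(n \right)} = \frac{13}{2 n}$ ($Z{\left(n \right)} = - \frac{\left(-52\right) \frac{1}{n}}{8} = \frac{13}{2 n}$)
$\left(v{\left(-67 \right)} + E\right) \left(Z{\left(-16 \right)} + 1518\right) = \left(-42 - 4178\right) \left(\frac{13}{2 \left(-16\right)} + 1518\right) = - 4220 \left(\frac{13}{2} \left(- \frac{1}{16}\right) + 1518\right) = - 4220 \left(- \frac{13}{32} + 1518\right) = \left(-4220\right) \frac{48563}{32} = - \frac{51233965}{8}$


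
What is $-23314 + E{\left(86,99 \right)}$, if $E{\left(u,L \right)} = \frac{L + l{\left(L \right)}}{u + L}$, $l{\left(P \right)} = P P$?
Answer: $- \frac{860638}{37} \approx -23261.0$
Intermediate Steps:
$l{\left(P \right)} = P^{2}$
$E{\left(u,L \right)} = \frac{L + L^{2}}{L + u}$ ($E{\left(u,L \right)} = \frac{L + L^{2}}{u + L} = \frac{L + L^{2}}{L + u}$)
$-23314 + E{\left(86,99 \right)} = -23314 + \frac{99 \left(1 + 99\right)}{99 + 86} = -23314 + 99 \cdot \frac{1}{185} \cdot 100 = -23314 + \frac{1980}{37} = - \frac{860638}{37}$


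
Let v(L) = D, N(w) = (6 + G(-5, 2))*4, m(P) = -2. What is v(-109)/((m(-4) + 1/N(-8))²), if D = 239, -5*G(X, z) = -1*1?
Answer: 3674864/59049 ≈ 62.234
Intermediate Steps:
G(X, z) = ⅕ (G(X, z) = -(-1)/5 = -⅕*(-1) = ⅕)
N(w) = 124/5 (N(w) = (6 + ⅕)*4 = (31/5)*4 = 124/5)
v(L) = 239
v(-109)/((m(-4) + 1/N(-8))²) = 239/((-2 + 1/(124/5))²) = 239/((-2 + 5/124)²) = 239/((-243/124)²) = 239/(59049/15376) = 239*(15376/59049) = 3674864/59049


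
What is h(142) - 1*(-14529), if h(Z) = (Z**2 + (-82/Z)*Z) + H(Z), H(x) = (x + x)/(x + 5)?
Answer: 5088101/147 ≈ 34613.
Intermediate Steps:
H(x) = 2*x/(5 + x) (H(x) = (2*x)/(5 + x) = 2*x/(5 + x))
h(Z) = -82 + Z**2 + 2*Z/(5 + Z) (h(Z) = (Z**2 + (-82/Z)*Z) + 2*Z/(5 + Z) = (Z**2 - 82) + 2*Z/(5 + Z) = (-82 + Z**2) + 2*Z/(5 + Z) = -82 + Z**2 + 2*Z/(5 + Z))
h(142) - 1*(-14529) = (2*142 + (-82 + 142**2)*(5 + 142))/(5 + 142) - 1*(-14529) = (284 + (-82 + 20164)*147)/147 + 14529 = (284 + 20082*147)/147 + 14529 = (284 + 2952054)/147 + 14529 = (1/147)*2952338 + 14529 = 2952338/147 + 14529 = 5088101/147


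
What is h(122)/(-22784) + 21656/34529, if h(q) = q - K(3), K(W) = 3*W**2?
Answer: 490130049/786708736 ≈ 0.62301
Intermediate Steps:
h(q) = -27 + q (h(q) = q - 3*3**2 = q - 3*9 = q - 1*27 = q - 27 = -27 + q)
h(122)/(-22784) + 21656/34529 = (-27 + 122)/(-22784) + 21656/34529 = 95*(-1/22784) + 21656*(1/34529) = -95/22784 + 21656/34529 = 490130049/786708736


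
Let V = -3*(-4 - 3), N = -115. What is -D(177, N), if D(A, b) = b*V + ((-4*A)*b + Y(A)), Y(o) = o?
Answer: -79182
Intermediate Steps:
V = 21 (V = -3*(-7) = 21)
D(A, b) = A + 21*b - 4*A*b (D(A, b) = b*21 + ((-4*A)*b + A) = 21*b + (-4*A*b + A) = 21*b + (A - 4*A*b) = A + 21*b - 4*A*b)
-D(177, N) = -(177 + 21*(-115) - 4*177*(-115)) = -(177 - 2415 + 81420) = -1*79182 = -79182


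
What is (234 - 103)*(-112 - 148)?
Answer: -34060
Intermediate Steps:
(234 - 103)*(-112 - 148) = 131*(-260) = -34060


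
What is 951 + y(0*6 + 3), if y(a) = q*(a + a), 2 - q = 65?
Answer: 573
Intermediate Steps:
q = -63 (q = 2 - 1*65 = 2 - 65 = -63)
y(a) = -126*a (y(a) = -63*(a + a) = -126*a)
951 + y(0*6 + 3) = 951 - 126*(0*6 + 3) = 951 - 126*(0 + 3) = 951 - 126*3 = 951 - 378 = 573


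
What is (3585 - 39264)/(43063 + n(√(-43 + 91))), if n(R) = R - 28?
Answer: -511815255/617337059 + 47572*√3/617337059 ≈ -0.82894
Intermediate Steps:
n(R) = -28 + R
(3585 - 39264)/(43063 + n(√(-43 + 91))) = (3585 - 39264)/(43063 + (-28 + √(-43 + 91))) = -35679/(43063 + (-28 + √48)) = -35679/(43063 + (-28 + 4*√3)) = -35679/(43035 + 4*√3)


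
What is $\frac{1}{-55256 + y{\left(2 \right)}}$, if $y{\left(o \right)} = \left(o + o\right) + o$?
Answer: $- \frac{1}{55250} \approx -1.81 \cdot 10^{-5}$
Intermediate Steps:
$y{\left(o \right)} = 3 o$ ($y{\left(o \right)} = 2 o + o = 3 o$)
$\frac{1}{-55256 + y{\left(2 \right)}} = \frac{1}{-55256 + 3 \cdot 2} = \frac{1}{-55256 + 6} = \frac{1}{-55250} = - \frac{1}{55250}$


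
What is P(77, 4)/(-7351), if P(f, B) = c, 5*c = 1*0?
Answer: 0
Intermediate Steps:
c = 0 (c = (1*0)/5 = (⅕)*0 = 0)
P(f, B) = 0
P(77, 4)/(-7351) = 0/(-7351) = 0*(-1/7351) = 0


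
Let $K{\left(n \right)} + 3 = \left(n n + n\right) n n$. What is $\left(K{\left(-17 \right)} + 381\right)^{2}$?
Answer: $6238788196$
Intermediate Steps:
$K{\left(n \right)} = -3 + n^{2} \left(n + n^{2}\right)$ ($K{\left(n \right)} = -3 + \left(n n + n\right) n n = -3 + \left(n^{2} + n\right) n n = -3 + \left(n + n^{2}\right) n n = -3 + n \left(n + n^{2}\right) n = -3 + n^{2} \left(n + n^{2}\right)$)
$\left(K{\left(-17 \right)} + 381\right)^{2} = \left(\left(-3 + \left(-17\right)^{3} + \left(-17\right)^{4}\right) + 381\right)^{2} = \left(\left(-3 - 4913 + 83521\right) + 381\right)^{2} = \left(78605 + 381\right)^{2} = 78986^{2} = 6238788196$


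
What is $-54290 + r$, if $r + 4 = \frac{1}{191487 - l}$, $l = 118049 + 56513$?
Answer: $- \frac{918925949}{16925} \approx -54294.0$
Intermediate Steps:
$l = 174562$
$r = - \frac{67699}{16925}$ ($r = -4 + \frac{1}{191487 - 174562} = -4 + \frac{1}{16925} = - \frac{67699}{16925} \approx -3.9999$)
$-54290 + r = -54290 - \frac{67699}{16925} = - \frac{918925949}{16925}$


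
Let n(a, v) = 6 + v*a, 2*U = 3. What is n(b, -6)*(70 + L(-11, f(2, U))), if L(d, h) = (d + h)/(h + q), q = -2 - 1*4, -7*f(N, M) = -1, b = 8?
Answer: -123732/41 ≈ -3017.9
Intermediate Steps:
U = 3/2 (U = (½)*3 = 3/2 ≈ 1.5000)
f(N, M) = ⅐ (f(N, M) = -⅐*(-1) = ⅐)
q = -6 (q = -2 - 4 = -6)
n(a, v) = 6 + a*v
L(d, h) = (d + h)/(-6 + h) (L(d, h) = (d + h)/(h - 6) = (d + h)/(-6 + h))
n(b, -6)*(70 + L(-11, f(2, U))) = (6 + 8*(-6))*(70 + (-11 + ⅐)/(-6 + ⅐)) = (6 - 48)*(70 - 76/7/(-41/7)) = -42*(70 - 7/41*(-76/7)) = -42*(70 + 76/41) = -42*2946/41 = -123732/41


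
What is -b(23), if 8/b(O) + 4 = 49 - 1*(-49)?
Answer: -4/47 ≈ -0.085106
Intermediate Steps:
b(O) = 4/47 (b(O) = 8/(-4 + (49 - 1*(-49))) = 8/(-4 + (49 + 49)) = 8/(-4 + 98) = 8/94 = 8*(1/94) = 4/47)
-b(23) = -1*4/47 = -4/47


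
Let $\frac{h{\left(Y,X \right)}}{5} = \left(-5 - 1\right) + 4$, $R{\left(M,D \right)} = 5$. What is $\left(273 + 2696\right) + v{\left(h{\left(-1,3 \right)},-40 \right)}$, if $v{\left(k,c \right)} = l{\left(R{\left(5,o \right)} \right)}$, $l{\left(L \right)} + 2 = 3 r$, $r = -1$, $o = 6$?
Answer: $2964$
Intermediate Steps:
$h{\left(Y,X \right)} = -10$ ($h{\left(Y,X \right)} = 5 \left(\left(-5 - 1\right) + 4\right) = 5 \left(-6 + 4\right) = 5 \left(-2\right) = -10$)
$l{\left(L \right)} = -5$ ($l{\left(L \right)} = -2 + 3 \left(-1\right) = -2 - 3 = -5$)
$v{\left(k,c \right)} = -5$
$\left(273 + 2696\right) + v{\left(h{\left(-1,3 \right)},-40 \right)} = \left(273 + 2696\right) - 5 = 2969 - 5 = 2964$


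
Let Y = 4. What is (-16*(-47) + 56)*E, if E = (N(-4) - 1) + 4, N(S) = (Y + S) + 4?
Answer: 5656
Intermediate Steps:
N(S) = 8 + S (N(S) = (4 + S) + 4 = 8 + S)
E = 7 (E = ((8 - 4) - 1) + 4 = (4 - 1) + 4 = 3 + 4 = 7)
(-16*(-47) + 56)*E = (-16*(-47) + 56)*7 = (752 + 56)*7 = 808*7 = 5656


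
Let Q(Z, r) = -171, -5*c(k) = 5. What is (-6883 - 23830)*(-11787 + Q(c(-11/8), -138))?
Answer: 367266054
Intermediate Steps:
c(k) = -1 (c(k) = -⅕*5 = -1)
(-6883 - 23830)*(-11787 + Q(c(-11/8), -138)) = (-6883 - 23830)*(-11787 - 171) = -30713*(-11958) = 367266054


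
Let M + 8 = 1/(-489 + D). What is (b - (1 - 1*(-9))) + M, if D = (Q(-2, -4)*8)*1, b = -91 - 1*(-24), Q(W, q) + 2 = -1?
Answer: -43606/513 ≈ -85.002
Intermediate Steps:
Q(W, q) = -3 (Q(W, q) = -2 - 1 = -3)
b = -67 (b = -91 + 24 = -67)
D = -24 (D = -3*8*1 = -24*1 = -24)
M = -4105/513 (M = -8 + 1/(-489 - 24) = -8 + 1/(-513) = -8 - 1/513 = -4105/513 ≈ -8.0020)
(b - (1 - 1*(-9))) + M = (-67 - (1 - 1*(-9))) - 4105/513 = (-67 - (1 + 9)) - 4105/513 = (-67 - 1*10) - 4105/513 = (-67 - 10) - 4105/513 = -77 - 4105/513 = -43606/513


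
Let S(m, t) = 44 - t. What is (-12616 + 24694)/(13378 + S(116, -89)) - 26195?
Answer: -353908567/13511 ≈ -26194.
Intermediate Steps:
(-12616 + 24694)/(13378 + S(116, -89)) - 26195 = (-12616 + 24694)/(13378 + (44 - 1*(-89))) - 26195 = 12078/(13378 + (44 + 89)) - 26195 = 12078/(13378 + 133) - 26195 = 12078/13511 - 26195 = -353908567/13511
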